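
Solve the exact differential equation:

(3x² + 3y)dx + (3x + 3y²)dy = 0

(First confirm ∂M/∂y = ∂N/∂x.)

Verify exactness: ∂M/∂y = ∂N/∂x ✓
Find F(x,y) such that ∂F/∂x = M, ∂F/∂y = N
Solution: x³ + 3xy + y³ = C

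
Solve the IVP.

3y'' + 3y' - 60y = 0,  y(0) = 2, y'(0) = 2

General solution: y = C₁e^(4x) + C₂e^(-5x)
Applying ICs: C₁ = 4/3, C₂ = 2/3
Particular solution: y = (4/3)e^(4x) + (2/3)e^(-5x)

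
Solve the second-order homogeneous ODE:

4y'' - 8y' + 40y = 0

Characteristic equation: 4r² - 8r + 40 = 0
Divide by 4: r² - 2r + 10 = 0
Roots: r = 1 ± 3i (complex conjugates)
General solution: y = e^x(C₁cos(3x) + C₂sin(3x))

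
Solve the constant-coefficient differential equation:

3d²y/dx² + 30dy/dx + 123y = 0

Characteristic equation: 3r² + 30r + 123 = 0
Divide by 3: r² + 10r + 41 = 0
Roots: r = -5 ± 4i (complex conjugates)
General solution: y = e^(-5x)(C₁cos(4x) + C₂sin(4x))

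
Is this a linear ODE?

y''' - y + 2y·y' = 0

No. Nonlinear (product y·y')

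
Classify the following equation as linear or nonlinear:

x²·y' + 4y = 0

Linear (y and its derivatives appear to the first power only, no products of y terms)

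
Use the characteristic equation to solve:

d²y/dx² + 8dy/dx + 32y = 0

Characteristic equation: r² + 8r + 32 = 0
Roots: r = -4 ± 4i (complex conjugates)
General solution: y = e^(-4x)(C₁cos(4x) + C₂sin(4x))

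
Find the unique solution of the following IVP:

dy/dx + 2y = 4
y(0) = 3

General solution: y = 2 + Ce^(-2x)
Applying y(0) = 3: C = 3 - 2 = 1
Particular solution: y = 2 + e^(-2x)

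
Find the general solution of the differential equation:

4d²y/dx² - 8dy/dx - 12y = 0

Characteristic equation: 4r² - 8r - 12 = 0
Divide by 4: r² - 2r - 3 = 0
Roots: r = 3, -1 (distinct real)
General solution: y = C₁e^(3x) + C₂e^(-x)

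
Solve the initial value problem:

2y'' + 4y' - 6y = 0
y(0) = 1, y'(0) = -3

General solution: y = C₁e^x + C₂e^(-3x)
Applying ICs: C₁ = 0, C₂ = 1
Particular solution: y = e^(-3x)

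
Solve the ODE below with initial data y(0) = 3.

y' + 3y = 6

General solution: y = 2 + Ce^(-3x)
Applying y(0) = 3: C = 3 - 2 = 1
Particular solution: y = 2 + e^(-3x)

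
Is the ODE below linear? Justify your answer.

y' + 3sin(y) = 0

No. Nonlinear (sin(y) is nonlinear in y)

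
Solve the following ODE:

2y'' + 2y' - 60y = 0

Characteristic equation: 2r² + 2r - 60 = 0
Divide by 2: r² + r - 30 = 0
Roots: r = 5, -6 (distinct real)
General solution: y = C₁e^(5x) + C₂e^(-6x)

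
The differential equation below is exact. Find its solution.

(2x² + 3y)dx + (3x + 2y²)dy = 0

Verify exactness: ∂M/∂y = ∂N/∂x ✓
Find F(x,y) such that ∂F/∂x = M, ∂F/∂y = N
Solution: 2x³/3 + 3xy + 2y³/3 = C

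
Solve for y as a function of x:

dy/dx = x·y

Separating variables and integrating:
ln|y| = x^2/2 + C

General solution: y = Ce^(x^2/2)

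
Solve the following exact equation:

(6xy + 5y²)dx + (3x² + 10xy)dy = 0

Verify exactness: ∂M/∂y = ∂N/∂x ✓
Find F(x,y) such that ∂F/∂x = M, ∂F/∂y = N
Solution: 3x²y + 5xy² = C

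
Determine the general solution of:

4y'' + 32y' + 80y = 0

Characteristic equation: 4r² + 32r + 80 = 0
Divide by 4: r² + 8r + 20 = 0
Roots: r = -4 ± 2i (complex conjugates)
General solution: y = e^(-4x)(C₁cos(2x) + C₂sin(2x))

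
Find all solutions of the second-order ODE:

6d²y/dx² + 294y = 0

Characteristic equation: 6r² + 294 = 0
Divide by 6: r² + 49 = 0
Roots: r = ±7i (complex conjugates)
General solution: y = C₁cos(7x) + C₂sin(7x)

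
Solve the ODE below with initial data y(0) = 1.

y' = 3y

General solution: y = Ce^(3x)
Applying IC y(0) = 1:
Particular solution: y = e^(3x)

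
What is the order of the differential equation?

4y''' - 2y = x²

The order is 3 (highest derivative is of order 3).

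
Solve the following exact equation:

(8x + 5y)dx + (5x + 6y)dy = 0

Verify exactness: ∂M/∂y = ∂N/∂x ✓
Find F(x,y) such that ∂F/∂x = M, ∂F/∂y = N
Solution: 4x² + 5xy + 3y² = C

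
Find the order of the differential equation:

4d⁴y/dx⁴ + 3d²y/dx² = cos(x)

The order is 4 (highest derivative is of order 4).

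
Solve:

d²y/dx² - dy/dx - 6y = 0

Characteristic equation: r² - r - 6 = 0
Roots: r = 3, -2 (distinct real)
General solution: y = C₁e^(3x) + C₂e^(-2x)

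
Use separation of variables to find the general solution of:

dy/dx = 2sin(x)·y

Separating variables and integrating:
ln|y| = -2cos(x) + C

General solution: y = Ce^(-2cos(x))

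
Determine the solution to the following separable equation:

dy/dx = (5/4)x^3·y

Separating variables and integrating:
ln|y| = 5x^4/16 + C

General solution: y = Ce^(5x^4/16)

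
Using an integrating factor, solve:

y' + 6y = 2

Using integrating factor method:

General solution: y = 1/3 + Ce^(-6x)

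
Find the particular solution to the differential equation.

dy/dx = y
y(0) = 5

General solution: y = Ce^x
Applying IC y(0) = 5:
Particular solution: y = 5e^x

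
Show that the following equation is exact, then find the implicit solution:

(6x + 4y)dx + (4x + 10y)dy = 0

Verify exactness: ∂M/∂y = ∂N/∂x ✓
Find F(x,y) such that ∂F/∂x = M, ∂F/∂y = N
Solution: 3x² + 4xy + 5y² = C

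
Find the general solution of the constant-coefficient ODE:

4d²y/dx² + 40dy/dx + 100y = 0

Characteristic equation: 4r² + 40r + 100 = 0
Divide by 4: r² + 10r + 25 = 0
Factored: (r + 5)² = 0
Repeated root: r = -5
General solution: y = (C₁ + C₂x)e^(-5x)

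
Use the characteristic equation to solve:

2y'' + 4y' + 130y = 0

Characteristic equation: 2r² + 4r + 130 = 0
Divide by 2: r² + 2r + 65 = 0
Roots: r = -1 ± 8i (complex conjugates)
General solution: y = e^(-x)(C₁cos(8x) + C₂sin(8x))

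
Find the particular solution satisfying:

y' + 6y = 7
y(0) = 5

General solution: y = 7/6 + Ce^(-6x)
Applying y(0) = 5: C = 5 - 7/6 = 23/6
Particular solution: y = 7/6 + (23/6)e^(-6x)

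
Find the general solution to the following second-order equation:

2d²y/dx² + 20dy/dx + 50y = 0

Characteristic equation: 2r² + 20r + 50 = 0
Divide by 2: r² + 10r + 25 = 0
Factored: (r + 5)² = 0
Repeated root: r = -5
General solution: y = (C₁ + C₂x)e^(-5x)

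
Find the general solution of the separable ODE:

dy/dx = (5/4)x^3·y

Separating variables and integrating:
ln|y| = 5x^4/16 + C

General solution: y = Ce^(5x^4/16)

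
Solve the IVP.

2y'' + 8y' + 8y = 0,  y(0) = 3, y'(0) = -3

General solution: y = (C₁ + C₂x)e^(-2x)
Repeated root r = -2
Applying ICs: C₁ = 3, C₂ = 3
Particular solution: y = (3 + 3x)e^(-2x)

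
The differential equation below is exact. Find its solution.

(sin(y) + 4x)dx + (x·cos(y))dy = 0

Verify exactness: ∂M/∂y = ∂N/∂x ✓
Find F(x,y) such that ∂F/∂x = M, ∂F/∂y = N
Solution: x·sin(y) + 2x² = C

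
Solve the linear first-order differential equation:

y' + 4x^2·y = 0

Using integrating factor method:

General solution: y = Ce^(-4x^3/3)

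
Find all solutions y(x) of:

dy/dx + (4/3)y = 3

Using integrating factor method:

General solution: y = 9/4 + Ce^(-4x/3)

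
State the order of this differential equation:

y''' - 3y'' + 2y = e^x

The order is 3 (highest derivative is of order 3).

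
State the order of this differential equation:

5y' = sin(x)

The order is 1 (highest derivative is of order 1).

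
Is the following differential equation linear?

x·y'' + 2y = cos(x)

Yes. Linear (y and its derivatives appear to the first power only, no products of y terms)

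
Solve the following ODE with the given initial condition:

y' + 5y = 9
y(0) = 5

General solution: y = 9/5 + Ce^(-5x)
Applying y(0) = 5: C = 5 - 9/5 = 16/5
Particular solution: y = 9/5 + (16/5)e^(-5x)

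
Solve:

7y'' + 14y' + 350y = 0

Characteristic equation: 7r² + 14r + 350 = 0
Divide by 7: r² + 2r + 50 = 0
Roots: r = -1 ± 7i (complex conjugates)
General solution: y = e^(-x)(C₁cos(7x) + C₂sin(7x))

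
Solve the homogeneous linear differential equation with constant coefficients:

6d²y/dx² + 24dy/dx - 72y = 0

Characteristic equation: 6r² + 24r - 72 = 0
Divide by 6: r² + 4r - 12 = 0
Roots: r = 2, -6 (distinct real)
General solution: y = C₁e^(2x) + C₂e^(-6x)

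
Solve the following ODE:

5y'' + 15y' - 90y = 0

Characteristic equation: 5r² + 15r - 90 = 0
Divide by 5: r² + 3r - 18 = 0
Roots: r = 3, -6 (distinct real)
General solution: y = C₁e^(3x) + C₂e^(-6x)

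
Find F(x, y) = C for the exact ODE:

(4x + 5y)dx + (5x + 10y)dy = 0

Verify exactness: ∂M/∂y = ∂N/∂x ✓
Find F(x,y) such that ∂F/∂x = M, ∂F/∂y = N
Solution: 2x² + 5xy + 5y² = C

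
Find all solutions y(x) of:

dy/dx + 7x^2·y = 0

Using integrating factor method:

General solution: y = Ce^(-7x^3/3)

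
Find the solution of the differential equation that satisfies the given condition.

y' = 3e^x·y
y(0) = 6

General solution: y = Ce^(3e^x)
Applying IC y(0) = 6:
Particular solution: y = 6e^(3(e^x - 1))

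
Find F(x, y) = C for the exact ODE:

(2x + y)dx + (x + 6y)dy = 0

Verify exactness: ∂M/∂y = ∂N/∂x ✓
Find F(x,y) such that ∂F/∂x = M, ∂F/∂y = N
Solution: x² + xy + 3y² = C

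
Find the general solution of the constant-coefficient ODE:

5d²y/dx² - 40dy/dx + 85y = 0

Characteristic equation: 5r² - 40r + 85 = 0
Divide by 5: r² - 8r + 17 = 0
Roots: r = 4 ± i (complex conjugates)
General solution: y = e^(4x)(C₁cos(x) + C₂sin(x))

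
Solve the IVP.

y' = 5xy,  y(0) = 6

General solution: y = Ce^(5x²/2)
Applying IC y(0) = 6:
Particular solution: y = 6e^(5x²/2)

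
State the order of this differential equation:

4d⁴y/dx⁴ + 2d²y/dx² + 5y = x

The order is 4 (highest derivative is of order 4).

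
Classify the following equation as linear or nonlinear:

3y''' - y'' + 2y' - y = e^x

Linear (y and its derivatives appear to the first power only, no products of y terms)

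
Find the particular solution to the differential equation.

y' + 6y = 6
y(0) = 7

General solution: y = 1 + Ce^(-6x)
Applying y(0) = 7: C = 7 - 1 = 6
Particular solution: y = 1 + 6e^(-6x)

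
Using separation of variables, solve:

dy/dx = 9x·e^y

Separating variables and integrating:
-e^(-y) = 9x²/2 + C

General solution: y = -ln(C - 9x²/2)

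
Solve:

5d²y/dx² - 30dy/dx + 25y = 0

Characteristic equation: 5r² - 30r + 25 = 0
Divide by 5: r² - 6r + 5 = 0
Roots: r = 1, 5 (distinct real)
General solution: y = C₁e^x + C₂e^(5x)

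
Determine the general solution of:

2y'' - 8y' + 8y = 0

Characteristic equation: 2r² - 8r + 8 = 0
Divide by 2: r² - 4r + 4 = 0
Factored: (r - 2)² = 0
Repeated root: r = 2
General solution: y = (C₁ + C₂x)e^(2x)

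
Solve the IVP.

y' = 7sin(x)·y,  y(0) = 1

General solution: y = Ce^(-7cos(x))
Applying IC y(0) = 1:
Particular solution: y = e^(7(1-cos(x)))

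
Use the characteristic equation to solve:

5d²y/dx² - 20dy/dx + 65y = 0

Characteristic equation: 5r² - 20r + 65 = 0
Divide by 5: r² - 4r + 13 = 0
Roots: r = 2 ± 3i (complex conjugates)
General solution: y = e^(2x)(C₁cos(3x) + C₂sin(3x))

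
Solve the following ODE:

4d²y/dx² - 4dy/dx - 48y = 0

Characteristic equation: 4r² - 4r - 48 = 0
Divide by 4: r² - r - 12 = 0
Roots: r = 4, -3 (distinct real)
General solution: y = C₁e^(4x) + C₂e^(-3x)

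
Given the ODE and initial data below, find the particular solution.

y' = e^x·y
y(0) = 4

General solution: y = Ce^(e^x)
Applying IC y(0) = 4:
Particular solution: y = 4e^(e^x - 1)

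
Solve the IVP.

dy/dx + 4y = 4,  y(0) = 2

General solution: y = 1 + Ce^(-4x)
Applying y(0) = 2: C = 2 - 1 = 1
Particular solution: y = 1 + e^(-4x)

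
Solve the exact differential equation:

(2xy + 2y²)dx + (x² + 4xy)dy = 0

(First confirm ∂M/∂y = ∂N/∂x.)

Verify exactness: ∂M/∂y = ∂N/∂x ✓
Find F(x,y) such that ∂F/∂x = M, ∂F/∂y = N
Solution: x²y + 2xy² = C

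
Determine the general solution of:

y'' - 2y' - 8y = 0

Characteristic equation: r² - 2r - 8 = 0
Roots: r = 4, -2 (distinct real)
General solution: y = C₁e^(4x) + C₂e^(-2x)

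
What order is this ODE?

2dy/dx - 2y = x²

The order is 1 (highest derivative is of order 1).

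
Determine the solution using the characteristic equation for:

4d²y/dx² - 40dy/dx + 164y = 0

Characteristic equation: 4r² - 40r + 164 = 0
Divide by 4: r² - 10r + 41 = 0
Roots: r = 5 ± 4i (complex conjugates)
General solution: y = e^(5x)(C₁cos(4x) + C₂sin(4x))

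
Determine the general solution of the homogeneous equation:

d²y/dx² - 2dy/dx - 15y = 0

Characteristic equation: r² - 2r - 15 = 0
Roots: r = 5, -3 (distinct real)
General solution: y = C₁e^(5x) + C₂e^(-3x)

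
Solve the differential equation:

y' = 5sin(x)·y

Separating variables and integrating:
ln|y| = -5cos(x) + C

General solution: y = Ce^(-5cos(x))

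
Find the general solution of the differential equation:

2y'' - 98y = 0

Characteristic equation: 2r² - 98 = 0
Divide by 2: r² - 49 = 0
Roots: r = 7, -7 (distinct real)
General solution: y = C₁e^(7x) + C₂e^(-7x)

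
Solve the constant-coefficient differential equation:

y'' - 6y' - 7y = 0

Characteristic equation: r² - 6r - 7 = 0
Roots: r = 7, -1 (distinct real)
General solution: y = C₁e^(7x) + C₂e^(-x)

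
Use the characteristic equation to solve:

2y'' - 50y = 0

Characteristic equation: 2r² - 50 = 0
Divide by 2: r² - 25 = 0
Roots: r = 5, -5 (distinct real)
General solution: y = C₁e^(5x) + C₂e^(-5x)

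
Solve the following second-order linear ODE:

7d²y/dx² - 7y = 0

Characteristic equation: 7r² - 7 = 0
Divide by 7: r² - 1 = 0
Roots: r = 1, -1 (distinct real)
General solution: y = C₁e^x + C₂e^(-x)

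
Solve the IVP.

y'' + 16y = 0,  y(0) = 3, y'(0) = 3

General solution: y = C₁cos(4x) + C₂sin(4x)
Complex roots r = ±4i
Applying ICs: C₁ = 3, C₂ = 3/4
Particular solution: y = 3cos(4x) + (3/4)sin(4x)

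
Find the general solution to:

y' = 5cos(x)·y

Separating variables and integrating:
ln|y| = 5sin(x) + C

General solution: y = Ce^(5sin(x))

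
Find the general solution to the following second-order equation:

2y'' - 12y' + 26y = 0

Characteristic equation: 2r² - 12r + 26 = 0
Divide by 2: r² - 6r + 13 = 0
Roots: r = 3 ± 2i (complex conjugates)
General solution: y = e^(3x)(C₁cos(2x) + C₂sin(2x))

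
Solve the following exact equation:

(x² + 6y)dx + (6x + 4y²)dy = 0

Verify exactness: ∂M/∂y = ∂N/∂x ✓
Find F(x,y) such that ∂F/∂x = M, ∂F/∂y = N
Solution: x³/3 + 6xy + 4y³/3 = C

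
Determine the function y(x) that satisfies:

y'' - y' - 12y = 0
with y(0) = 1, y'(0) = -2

General solution: y = C₁e^(4x) + C₂e^(-3x)
Applying ICs: C₁ = 1/7, C₂ = 6/7
Particular solution: y = (1/7)e^(4x) + (6/7)e^(-3x)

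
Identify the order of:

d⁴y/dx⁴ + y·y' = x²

The order is 4 (highest derivative is of order 4).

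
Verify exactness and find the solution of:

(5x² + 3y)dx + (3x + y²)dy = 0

Verify exactness: ∂M/∂y = ∂N/∂x ✓
Find F(x,y) such that ∂F/∂x = M, ∂F/∂y = N
Solution: 5x³/3 + 3xy + y³/3 = C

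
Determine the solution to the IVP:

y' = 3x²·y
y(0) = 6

General solution: y = Ce^(x³)
Applying IC y(0) = 6:
Particular solution: y = 6e^(x³)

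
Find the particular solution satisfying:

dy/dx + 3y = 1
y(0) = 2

General solution: y = 1/3 + Ce^(-3x)
Applying y(0) = 2: C = 2 - 1/3 = 5/3
Particular solution: y = 1/3 + (5/3)e^(-3x)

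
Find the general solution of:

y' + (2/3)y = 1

Using integrating factor method:

General solution: y = 3/2 + Ce^(-2x/3)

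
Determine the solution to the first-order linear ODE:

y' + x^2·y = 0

Using integrating factor method:

General solution: y = Ce^(-x^3/3)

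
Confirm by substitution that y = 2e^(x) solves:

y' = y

Verification:
y = 2e^(x)
y' = 2e^(x)
y = 2e^(x)
y' = y ✓

Yes, it is a solution.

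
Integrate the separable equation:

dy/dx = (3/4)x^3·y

Separating variables and integrating:
ln|y| = 3x^4/16 + C

General solution: y = Ce^(3x^4/16)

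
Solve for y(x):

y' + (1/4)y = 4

Using integrating factor method:

General solution: y = 16 + Ce^(-x/4)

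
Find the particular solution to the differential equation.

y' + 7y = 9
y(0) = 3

General solution: y = 9/7 + Ce^(-7x)
Applying y(0) = 3: C = 3 - 9/7 = 12/7
Particular solution: y = 9/7 + (12/7)e^(-7x)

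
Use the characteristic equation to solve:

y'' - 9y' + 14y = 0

Characteristic equation: r² - 9r + 14 = 0
Roots: r = 2, 7 (distinct real)
General solution: y = C₁e^(2x) + C₂e^(7x)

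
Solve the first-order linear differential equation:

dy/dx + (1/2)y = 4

Using integrating factor method:

General solution: y = 8 + Ce^(-x/2)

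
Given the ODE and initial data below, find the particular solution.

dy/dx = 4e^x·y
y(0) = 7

General solution: y = Ce^(4e^x)
Applying IC y(0) = 7:
Particular solution: y = 7e^(4(e^x - 1))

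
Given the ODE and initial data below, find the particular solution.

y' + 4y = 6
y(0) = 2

General solution: y = 3/2 + Ce^(-4x)
Applying y(0) = 2: C = 2 - 3/2 = 1/2
Particular solution: y = 3/2 + (1/2)e^(-4x)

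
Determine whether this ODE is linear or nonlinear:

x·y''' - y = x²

Linear (y and its derivatives appear to the first power only, no products of y terms)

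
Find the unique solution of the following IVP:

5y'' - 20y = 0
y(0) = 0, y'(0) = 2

General solution: y = C₁e^(2x) + C₂e^(-2x)
Applying ICs: C₁ = 1/2, C₂ = -1/2
Particular solution: y = (1/2)e^(2x) - (1/2)e^(-2x)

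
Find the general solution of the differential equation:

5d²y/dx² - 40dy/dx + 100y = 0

Characteristic equation: 5r² - 40r + 100 = 0
Divide by 5: r² - 8r + 20 = 0
Roots: r = 4 ± 2i (complex conjugates)
General solution: y = e^(4x)(C₁cos(2x) + C₂sin(2x))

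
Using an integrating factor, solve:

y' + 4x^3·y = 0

Using integrating factor method:

General solution: y = Ce^(-x^4)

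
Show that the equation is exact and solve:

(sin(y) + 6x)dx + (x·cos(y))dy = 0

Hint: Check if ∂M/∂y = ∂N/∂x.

Verify exactness: ∂M/∂y = ∂N/∂x ✓
Find F(x,y) such that ∂F/∂x = M, ∂F/∂y = N
Solution: x·sin(y) + 3x² = C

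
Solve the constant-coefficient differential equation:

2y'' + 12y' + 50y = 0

Characteristic equation: 2r² + 12r + 50 = 0
Divide by 2: r² + 6r + 25 = 0
Roots: r = -3 ± 4i (complex conjugates)
General solution: y = e^(-3x)(C₁cos(4x) + C₂sin(4x))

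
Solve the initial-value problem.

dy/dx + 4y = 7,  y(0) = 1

General solution: y = 7/4 + Ce^(-4x)
Applying y(0) = 1: C = 1 - 7/4 = -3/4
Particular solution: y = 7/4 - (3/4)e^(-4x)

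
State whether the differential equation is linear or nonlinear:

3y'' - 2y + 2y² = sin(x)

Nonlinear (y² term)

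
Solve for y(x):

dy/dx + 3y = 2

Using integrating factor method:

General solution: y = 2/3 + Ce^(-3x)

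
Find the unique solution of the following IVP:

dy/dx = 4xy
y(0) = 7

General solution: y = Ce^(2x²)
Applying IC y(0) = 7:
Particular solution: y = 7e^(2x²)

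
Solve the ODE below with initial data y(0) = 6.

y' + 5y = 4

General solution: y = 4/5 + Ce^(-5x)
Applying y(0) = 6: C = 6 - 4/5 = 26/5
Particular solution: y = 4/5 + (26/5)e^(-5x)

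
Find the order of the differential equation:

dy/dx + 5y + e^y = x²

The order is 1 (highest derivative is of order 1).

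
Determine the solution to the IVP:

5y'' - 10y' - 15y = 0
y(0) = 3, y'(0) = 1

General solution: y = C₁e^(3x) + C₂e^(-x)
Applying ICs: C₁ = 1, C₂ = 2
Particular solution: y = e^(3x) + 2e^(-x)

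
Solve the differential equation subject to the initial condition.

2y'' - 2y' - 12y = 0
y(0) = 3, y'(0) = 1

General solution: y = C₁e^(3x) + C₂e^(-2x)
Applying ICs: C₁ = 7/5, C₂ = 8/5
Particular solution: y = (7/5)e^(3x) + (8/5)e^(-2x)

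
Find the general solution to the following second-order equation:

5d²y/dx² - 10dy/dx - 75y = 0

Characteristic equation: 5r² - 10r - 75 = 0
Divide by 5: r² - 2r - 15 = 0
Roots: r = 5, -3 (distinct real)
General solution: y = C₁e^(5x) + C₂e^(-3x)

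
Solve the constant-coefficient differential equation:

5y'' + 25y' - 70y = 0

Characteristic equation: 5r² + 25r - 70 = 0
Divide by 5: r² + 5r - 14 = 0
Roots: r = 2, -7 (distinct real)
General solution: y = C₁e^(2x) + C₂e^(-7x)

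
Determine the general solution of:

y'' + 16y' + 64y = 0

Characteristic equation: r² + 16r + 64 = 0
Factored: (r + 8)² = 0
Repeated root: r = -8
General solution: y = (C₁ + C₂x)e^(-8x)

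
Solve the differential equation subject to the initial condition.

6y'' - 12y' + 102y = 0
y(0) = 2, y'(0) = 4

General solution: y = e^x(C₁cos(4x) + C₂sin(4x))
Complex roots r = 1 ± 4i
Applying ICs: C₁ = 2, C₂ = 1/2
Particular solution: y = e^x(2cos(4x) + (1/2)sin(4x))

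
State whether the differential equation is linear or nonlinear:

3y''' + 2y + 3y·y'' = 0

Nonlinear (y·y'' term)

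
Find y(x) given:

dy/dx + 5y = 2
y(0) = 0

General solution: y = 2/5 + Ce^(-5x)
Applying y(0) = 0: C = 0 - 2/5 = -2/5
Particular solution: y = 2/5 - (2/5)e^(-5x)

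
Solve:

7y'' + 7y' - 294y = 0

Characteristic equation: 7r² + 7r - 294 = 0
Divide by 7: r² + r - 42 = 0
Roots: r = 6, -7 (distinct real)
General solution: y = C₁e^(6x) + C₂e^(-7x)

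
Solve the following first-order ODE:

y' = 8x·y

Separating variables and integrating:
ln|y| = 4x^2 + C

General solution: y = Ce^(4x^2)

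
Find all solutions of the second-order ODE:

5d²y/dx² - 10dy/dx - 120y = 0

Characteristic equation: 5r² - 10r - 120 = 0
Divide by 5: r² - 2r - 24 = 0
Roots: r = 6, -4 (distinct real)
General solution: y = C₁e^(6x) + C₂e^(-4x)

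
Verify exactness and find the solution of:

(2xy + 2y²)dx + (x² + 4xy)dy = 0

Verify exactness: ∂M/∂y = ∂N/∂x ✓
Find F(x,y) such that ∂F/∂x = M, ∂F/∂y = N
Solution: x²y + 2xy² = C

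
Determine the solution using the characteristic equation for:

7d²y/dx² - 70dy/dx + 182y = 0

Characteristic equation: 7r² - 70r + 182 = 0
Divide by 7: r² - 10r + 26 = 0
Roots: r = 5 ± i (complex conjugates)
General solution: y = e^(5x)(C₁cos(x) + C₂sin(x))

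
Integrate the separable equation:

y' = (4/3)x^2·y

Separating variables and integrating:
ln|y| = 4x^3/9 + C

General solution: y = Ce^(4x^3/9)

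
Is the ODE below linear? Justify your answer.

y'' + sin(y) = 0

No. Nonlinear (sin(y) is nonlinear in y)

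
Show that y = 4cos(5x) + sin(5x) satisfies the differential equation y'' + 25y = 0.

Verification:
y'' = -100cos(5x) - 25sin(5x)
y'' + 25y = 0 ✓

Yes, it is a solution.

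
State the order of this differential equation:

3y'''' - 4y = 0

The order is 4 (highest derivative is of order 4).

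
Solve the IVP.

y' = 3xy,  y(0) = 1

General solution: y = Ce^(3x²/2)
Applying IC y(0) = 1:
Particular solution: y = e^(3x²/2)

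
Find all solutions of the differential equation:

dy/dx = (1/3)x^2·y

Separating variables and integrating:
ln|y| = x^3/9 + C

General solution: y = Ce^(x^3/9)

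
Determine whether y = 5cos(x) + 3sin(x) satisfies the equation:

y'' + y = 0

Verification:
y'' = -5cos(x) - 3sin(x)
y'' + y = 0 ✓

Yes, it is a solution.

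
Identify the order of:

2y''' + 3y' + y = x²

The order is 3 (highest derivative is of order 3).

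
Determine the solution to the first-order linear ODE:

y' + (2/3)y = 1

Using integrating factor method:

General solution: y = 3/2 + Ce^(-2x/3)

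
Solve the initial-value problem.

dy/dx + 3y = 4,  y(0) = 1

General solution: y = 4/3 + Ce^(-3x)
Applying y(0) = 1: C = 1 - 4/3 = -1/3
Particular solution: y = 4/3 - (1/3)e^(-3x)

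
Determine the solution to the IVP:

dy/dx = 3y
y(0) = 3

General solution: y = Ce^(3x)
Applying IC y(0) = 3:
Particular solution: y = 3e^(3x)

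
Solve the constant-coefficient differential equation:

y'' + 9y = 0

Characteristic equation: r² + 9 = 0
Roots: r = ±3i (complex conjugates)
General solution: y = C₁cos(3x) + C₂sin(3x)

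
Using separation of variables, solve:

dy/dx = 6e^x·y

Separating variables and integrating:
ln|y| = 6e^x + C

General solution: y = Ce^(6e^x)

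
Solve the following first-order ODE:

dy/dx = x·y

Separating variables and integrating:
ln|y| = x^2/2 + C

General solution: y = Ce^(x^2/2)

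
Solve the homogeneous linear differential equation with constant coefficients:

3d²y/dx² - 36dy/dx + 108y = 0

Characteristic equation: 3r² - 36r + 108 = 0
Divide by 3: r² - 12r + 36 = 0
Factored: (r - 6)² = 0
Repeated root: r = 6
General solution: y = (C₁ + C₂x)e^(6x)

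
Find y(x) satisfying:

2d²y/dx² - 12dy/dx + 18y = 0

Characteristic equation: 2r² - 12r + 18 = 0
Divide by 2: r² - 6r + 9 = 0
Factored: (r - 3)² = 0
Repeated root: r = 3
General solution: y = (C₁ + C₂x)e^(3x)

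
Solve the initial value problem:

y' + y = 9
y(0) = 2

General solution: y = 9 + Ce^(-x)
Applying y(0) = 2: C = 2 - 9 = -7
Particular solution: y = 9 - 7e^(-x)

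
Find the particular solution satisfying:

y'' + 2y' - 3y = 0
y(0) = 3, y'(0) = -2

General solution: y = C₁e^x + C₂e^(-3x)
Applying ICs: C₁ = 7/4, C₂ = 5/4
Particular solution: y = (7/4)e^x + (5/4)e^(-3x)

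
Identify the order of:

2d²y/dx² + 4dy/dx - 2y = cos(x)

The order is 2 (highest derivative is of order 2).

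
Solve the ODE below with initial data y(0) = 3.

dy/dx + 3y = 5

General solution: y = 5/3 + Ce^(-3x)
Applying y(0) = 3: C = 3 - 5/3 = 4/3
Particular solution: y = 5/3 + (4/3)e^(-3x)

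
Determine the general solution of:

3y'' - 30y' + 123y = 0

Characteristic equation: 3r² - 30r + 123 = 0
Divide by 3: r² - 10r + 41 = 0
Roots: r = 5 ± 4i (complex conjugates)
General solution: y = e^(5x)(C₁cos(4x) + C₂sin(4x))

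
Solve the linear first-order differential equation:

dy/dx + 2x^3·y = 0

Using integrating factor method:

General solution: y = Ce^(-x^4/2)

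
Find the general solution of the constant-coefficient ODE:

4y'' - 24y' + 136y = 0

Characteristic equation: 4r² - 24r + 136 = 0
Divide by 4: r² - 6r + 34 = 0
Roots: r = 3 ± 5i (complex conjugates)
General solution: y = e^(3x)(C₁cos(5x) + C₂sin(5x))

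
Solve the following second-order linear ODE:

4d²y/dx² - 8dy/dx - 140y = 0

Characteristic equation: 4r² - 8r - 140 = 0
Divide by 4: r² - 2r - 35 = 0
Roots: r = 7, -5 (distinct real)
General solution: y = C₁e^(7x) + C₂e^(-5x)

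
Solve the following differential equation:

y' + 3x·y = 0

Using integrating factor method:

General solution: y = Ce^(-3x^2/2)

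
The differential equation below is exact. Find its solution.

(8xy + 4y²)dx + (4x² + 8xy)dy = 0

Verify exactness: ∂M/∂y = ∂N/∂x ✓
Find F(x,y) such that ∂F/∂x = M, ∂F/∂y = N
Solution: 4x²y + 4xy² = C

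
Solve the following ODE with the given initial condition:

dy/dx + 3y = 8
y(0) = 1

General solution: y = 8/3 + Ce^(-3x)
Applying y(0) = 1: C = 1 - 8/3 = -5/3
Particular solution: y = 8/3 - (5/3)e^(-3x)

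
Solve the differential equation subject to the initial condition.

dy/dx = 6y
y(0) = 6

General solution: y = Ce^(6x)
Applying IC y(0) = 6:
Particular solution: y = 6e^(6x)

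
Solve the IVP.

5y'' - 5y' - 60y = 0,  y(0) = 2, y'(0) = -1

General solution: y = C₁e^(4x) + C₂e^(-3x)
Applying ICs: C₁ = 5/7, C₂ = 9/7
Particular solution: y = (5/7)e^(4x) + (9/7)e^(-3x)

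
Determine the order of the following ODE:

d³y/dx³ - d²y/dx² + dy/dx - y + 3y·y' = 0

The order is 3 (highest derivative is of order 3).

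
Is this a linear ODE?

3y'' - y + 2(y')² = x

No. Nonlinear ((y')² term)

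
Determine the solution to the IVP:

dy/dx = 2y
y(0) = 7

General solution: y = Ce^(2x)
Applying IC y(0) = 7:
Particular solution: y = 7e^(2x)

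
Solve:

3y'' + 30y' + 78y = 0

Characteristic equation: 3r² + 30r + 78 = 0
Divide by 3: r² + 10r + 26 = 0
Roots: r = -5 ± i (complex conjugates)
General solution: y = e^(-5x)(C₁cos(x) + C₂sin(x))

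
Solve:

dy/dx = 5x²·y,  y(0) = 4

General solution: y = Ce^(5x³/3)
Applying IC y(0) = 4:
Particular solution: y = 4e^(5x³/3)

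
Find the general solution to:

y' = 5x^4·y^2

Separating variables and integrating:
-1/y = x^5 + C

General solution: y^-1 = -x^5 + C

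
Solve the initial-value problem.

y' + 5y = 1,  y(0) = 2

General solution: y = 1/5 + Ce^(-5x)
Applying y(0) = 2: C = 2 - 1/5 = 9/5
Particular solution: y = 1/5 + (9/5)e^(-5x)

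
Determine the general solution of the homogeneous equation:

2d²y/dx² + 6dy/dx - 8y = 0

Characteristic equation: 2r² + 6r - 8 = 0
Divide by 2: r² + 3r - 4 = 0
Roots: r = 1, -4 (distinct real)
General solution: y = C₁e^x + C₂e^(-4x)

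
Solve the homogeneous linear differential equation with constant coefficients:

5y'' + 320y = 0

Characteristic equation: 5r² + 320 = 0
Divide by 5: r² + 64 = 0
Roots: r = ±8i (complex conjugates)
General solution: y = C₁cos(8x) + C₂sin(8x)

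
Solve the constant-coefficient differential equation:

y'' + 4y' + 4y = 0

Characteristic equation: r² + 4r + 4 = 0
Factored: (r + 2)² = 0
Repeated root: r = -2
General solution: y = (C₁ + C₂x)e^(-2x)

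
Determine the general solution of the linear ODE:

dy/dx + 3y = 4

Using integrating factor method:

General solution: y = 4/3 + Ce^(-3x)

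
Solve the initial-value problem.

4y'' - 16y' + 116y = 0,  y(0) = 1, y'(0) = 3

General solution: y = e^(2x)(C₁cos(5x) + C₂sin(5x))
Complex roots r = 2 ± 5i
Applying ICs: C₁ = 1, C₂ = 1/5
Particular solution: y = e^(2x)(cos(5x) + (1/5)sin(5x))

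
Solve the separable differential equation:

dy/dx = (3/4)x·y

Separating variables and integrating:
ln|y| = 3x^2/8 + C

General solution: y = Ce^(3x^2/8)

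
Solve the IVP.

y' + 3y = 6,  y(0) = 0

General solution: y = 2 + Ce^(-3x)
Applying y(0) = 0: C = 0 - 2 = -2
Particular solution: y = 2 - 2e^(-3x)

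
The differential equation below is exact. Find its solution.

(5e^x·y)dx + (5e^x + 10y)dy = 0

Verify exactness: ∂M/∂y = ∂N/∂x ✓
Find F(x,y) such that ∂F/∂x = M, ∂F/∂y = N
Solution: 5e^x·y + 5y² = C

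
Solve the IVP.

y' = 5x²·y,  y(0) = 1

General solution: y = Ce^(5x³/3)
Applying IC y(0) = 1:
Particular solution: y = e^(5x³/3)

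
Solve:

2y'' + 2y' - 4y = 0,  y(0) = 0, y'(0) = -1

General solution: y = C₁e^x + C₂e^(-2x)
Applying ICs: C₁ = -1/3, C₂ = 1/3
Particular solution: y = -(1/3)e^x + (1/3)e^(-2x)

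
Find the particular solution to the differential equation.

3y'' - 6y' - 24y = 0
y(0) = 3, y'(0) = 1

General solution: y = C₁e^(4x) + C₂e^(-2x)
Applying ICs: C₁ = 7/6, C₂ = 11/6
Particular solution: y = (7/6)e^(4x) + (11/6)e^(-2x)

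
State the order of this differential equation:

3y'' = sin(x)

The order is 2 (highest derivative is of order 2).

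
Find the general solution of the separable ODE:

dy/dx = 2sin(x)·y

Separating variables and integrating:
ln|y| = -2cos(x) + C

General solution: y = Ce^(-2cos(x))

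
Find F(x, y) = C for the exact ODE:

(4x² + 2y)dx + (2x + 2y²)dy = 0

Verify exactness: ∂M/∂y = ∂N/∂x ✓
Find F(x,y) such that ∂F/∂x = M, ∂F/∂y = N
Solution: 4x³/3 + 2xy + 2y³/3 = C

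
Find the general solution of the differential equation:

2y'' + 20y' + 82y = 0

Characteristic equation: 2r² + 20r + 82 = 0
Divide by 2: r² + 10r + 41 = 0
Roots: r = -5 ± 4i (complex conjugates)
General solution: y = e^(-5x)(C₁cos(4x) + C₂sin(4x))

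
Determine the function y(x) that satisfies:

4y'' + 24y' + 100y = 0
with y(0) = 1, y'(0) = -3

General solution: y = e^(-3x)(C₁cos(4x) + C₂sin(4x))
Complex roots r = -3 ± 4i
Applying ICs: C₁ = 1, C₂ = 0
Particular solution: y = e^(-3x)(cos(4x))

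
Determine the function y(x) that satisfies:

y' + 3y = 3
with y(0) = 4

General solution: y = 1 + Ce^(-3x)
Applying y(0) = 4: C = 4 - 1 = 3
Particular solution: y = 1 + 3e^(-3x)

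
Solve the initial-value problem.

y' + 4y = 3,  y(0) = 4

General solution: y = 3/4 + Ce^(-4x)
Applying y(0) = 4: C = 4 - 3/4 = 13/4
Particular solution: y = 3/4 + (13/4)e^(-4x)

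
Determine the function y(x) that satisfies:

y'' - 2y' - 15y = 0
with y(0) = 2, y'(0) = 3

General solution: y = C₁e^(5x) + C₂e^(-3x)
Applying ICs: C₁ = 9/8, C₂ = 7/8
Particular solution: y = (9/8)e^(5x) + (7/8)e^(-3x)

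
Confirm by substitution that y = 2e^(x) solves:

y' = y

Verification:
y = 2e^(x)
y' = 2e^(x)
y = 2e^(x)
y' = y ✓

Yes, it is a solution.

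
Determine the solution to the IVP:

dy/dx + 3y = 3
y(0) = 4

General solution: y = 1 + Ce^(-3x)
Applying y(0) = 4: C = 4 - 1 = 3
Particular solution: y = 1 + 3e^(-3x)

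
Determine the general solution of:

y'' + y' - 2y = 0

Characteristic equation: r² + r - 2 = 0
Roots: r = 1, -2 (distinct real)
General solution: y = C₁e^x + C₂e^(-2x)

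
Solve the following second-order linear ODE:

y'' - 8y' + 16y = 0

Characteristic equation: r² - 8r + 16 = 0
Factored: (r - 4)² = 0
Repeated root: r = 4
General solution: y = (C₁ + C₂x)e^(4x)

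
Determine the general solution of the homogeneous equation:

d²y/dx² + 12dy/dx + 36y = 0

Characteristic equation: r² + 12r + 36 = 0
Factored: (r + 6)² = 0
Repeated root: r = -6
General solution: y = (C₁ + C₂x)e^(-6x)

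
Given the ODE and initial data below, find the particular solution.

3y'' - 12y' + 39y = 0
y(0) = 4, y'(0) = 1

General solution: y = e^(2x)(C₁cos(3x) + C₂sin(3x))
Complex roots r = 2 ± 3i
Applying ICs: C₁ = 4, C₂ = -7/3
Particular solution: y = e^(2x)(4cos(3x) - (7/3)sin(3x))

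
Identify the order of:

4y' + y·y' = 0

The order is 1 (highest derivative is of order 1).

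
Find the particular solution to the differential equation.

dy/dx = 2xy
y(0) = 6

General solution: y = Ce^(x²)
Applying IC y(0) = 6:
Particular solution: y = 6e^(x²)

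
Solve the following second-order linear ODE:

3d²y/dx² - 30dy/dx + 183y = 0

Characteristic equation: 3r² - 30r + 183 = 0
Divide by 3: r² - 10r + 61 = 0
Roots: r = 5 ± 6i (complex conjugates)
General solution: y = e^(5x)(C₁cos(6x) + C₂sin(6x))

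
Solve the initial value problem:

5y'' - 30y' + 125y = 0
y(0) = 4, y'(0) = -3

General solution: y = e^(3x)(C₁cos(4x) + C₂sin(4x))
Complex roots r = 3 ± 4i
Applying ICs: C₁ = 4, C₂ = -15/4
Particular solution: y = e^(3x)(4cos(4x) - (15/4)sin(4x))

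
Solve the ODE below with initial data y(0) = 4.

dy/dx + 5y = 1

General solution: y = 1/5 + Ce^(-5x)
Applying y(0) = 4: C = 4 - 1/5 = 19/5
Particular solution: y = 1/5 + (19/5)e^(-5x)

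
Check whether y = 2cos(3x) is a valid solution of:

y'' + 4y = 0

Verification:
y'' = -18cos(3x)
y'' + 4y ≠ 0 (frequency mismatch: got 9 instead of 4)

No, it is not a solution.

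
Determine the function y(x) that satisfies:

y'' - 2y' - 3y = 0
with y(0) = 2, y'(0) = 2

General solution: y = C₁e^(3x) + C₂e^(-x)
Applying ICs: C₁ = 1, C₂ = 1
Particular solution: y = e^(3x) + e^(-x)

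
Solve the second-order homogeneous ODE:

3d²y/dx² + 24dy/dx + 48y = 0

Characteristic equation: 3r² + 24r + 48 = 0
Divide by 3: r² + 8r + 16 = 0
Factored: (r + 4)² = 0
Repeated root: r = -4
General solution: y = (C₁ + C₂x)e^(-4x)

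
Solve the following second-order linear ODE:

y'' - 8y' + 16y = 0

Characteristic equation: r² - 8r + 16 = 0
Factored: (r - 4)² = 0
Repeated root: r = 4
General solution: y = (C₁ + C₂x)e^(4x)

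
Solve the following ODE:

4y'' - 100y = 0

Characteristic equation: 4r² - 100 = 0
Divide by 4: r² - 25 = 0
Roots: r = 5, -5 (distinct real)
General solution: y = C₁e^(5x) + C₂e^(-5x)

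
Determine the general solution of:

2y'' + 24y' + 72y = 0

Characteristic equation: 2r² + 24r + 72 = 0
Divide by 2: r² + 12r + 36 = 0
Factored: (r + 6)² = 0
Repeated root: r = -6
General solution: y = (C₁ + C₂x)e^(-6x)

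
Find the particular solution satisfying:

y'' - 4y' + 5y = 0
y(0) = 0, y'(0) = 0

General solution: y = e^(2x)(C₁cos(x) + C₂sin(x))
Complex roots r = 2 ± i
Applying ICs: C₁ = 0, C₂ = 0
Particular solution: y = 0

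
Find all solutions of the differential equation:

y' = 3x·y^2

Separating variables and integrating:
-1/y = 3x^2/2 + C

General solution: y^-1 = (-3/2)x^2 + C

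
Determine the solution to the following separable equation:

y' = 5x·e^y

Separating variables and integrating:
-e^(-y) = 5x²/2 + C

General solution: y = -ln(C - 5x²/2)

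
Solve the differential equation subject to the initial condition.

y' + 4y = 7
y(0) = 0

General solution: y = 7/4 + Ce^(-4x)
Applying y(0) = 0: C = 0 - 7/4 = -7/4
Particular solution: y = 7/4 - (7/4)e^(-4x)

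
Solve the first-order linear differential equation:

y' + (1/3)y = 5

Using integrating factor method:

General solution: y = 15 + Ce^(-x/3)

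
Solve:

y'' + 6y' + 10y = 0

Characteristic equation: r² + 6r + 10 = 0
Roots: r = -3 ± i (complex conjugates)
General solution: y = e^(-3x)(C₁cos(x) + C₂sin(x))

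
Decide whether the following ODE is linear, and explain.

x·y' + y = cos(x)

Linear (y and its derivatives appear to the first power only, no products of y terms)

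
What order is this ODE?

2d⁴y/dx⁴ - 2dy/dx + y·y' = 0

The order is 4 (highest derivative is of order 4).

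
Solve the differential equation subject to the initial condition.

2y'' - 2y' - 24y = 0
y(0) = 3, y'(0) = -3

General solution: y = C₁e^(4x) + C₂e^(-3x)
Applying ICs: C₁ = 6/7, C₂ = 15/7
Particular solution: y = (6/7)e^(4x) + (15/7)e^(-3x)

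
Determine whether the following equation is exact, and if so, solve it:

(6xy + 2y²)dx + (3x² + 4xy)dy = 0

Verify exactness: ∂M/∂y = ∂N/∂x ✓
Find F(x,y) such that ∂F/∂x = M, ∂F/∂y = N
Solution: 3x²y + 2xy² = C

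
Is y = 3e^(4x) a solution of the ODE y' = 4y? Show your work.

Verification:
y = 3e^(4x)
y' = 12e^(4x)
4y = 12e^(4x)
y' = 4y ✓

Yes, it is a solution.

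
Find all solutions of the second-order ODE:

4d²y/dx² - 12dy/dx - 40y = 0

Characteristic equation: 4r² - 12r - 40 = 0
Divide by 4: r² - 3r - 10 = 0
Roots: r = 5, -2 (distinct real)
General solution: y = C₁e^(5x) + C₂e^(-2x)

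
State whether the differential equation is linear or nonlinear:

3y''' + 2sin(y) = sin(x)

Nonlinear (sin(y) is nonlinear in y)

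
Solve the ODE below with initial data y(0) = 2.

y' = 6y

General solution: y = Ce^(6x)
Applying IC y(0) = 2:
Particular solution: y = 2e^(6x)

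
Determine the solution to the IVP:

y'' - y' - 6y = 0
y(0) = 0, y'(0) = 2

General solution: y = C₁e^(3x) + C₂e^(-2x)
Applying ICs: C₁ = 2/5, C₂ = -2/5
Particular solution: y = (2/5)e^(3x) - (2/5)e^(-2x)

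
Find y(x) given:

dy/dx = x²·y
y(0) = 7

General solution: y = Ce^(x³/3)
Applying IC y(0) = 7:
Particular solution: y = 7e^(x³/3)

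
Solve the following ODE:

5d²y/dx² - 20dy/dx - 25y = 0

Characteristic equation: 5r² - 20r - 25 = 0
Divide by 5: r² - 4r - 5 = 0
Roots: r = 5, -1 (distinct real)
General solution: y = C₁e^(5x) + C₂e^(-x)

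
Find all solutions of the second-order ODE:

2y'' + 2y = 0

Characteristic equation: 2r² + 2 = 0
Divide by 2: r² + 1 = 0
Roots: r = ±i (complex conjugates)
General solution: y = C₁cos(x) + C₂sin(x)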